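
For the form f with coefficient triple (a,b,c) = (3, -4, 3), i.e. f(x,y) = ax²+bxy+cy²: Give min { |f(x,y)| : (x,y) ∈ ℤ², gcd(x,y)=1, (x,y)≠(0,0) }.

translate: b→2 (≡-4 mod 6), so (3,-4,3)→(3,2,2)
flip: (3,2,2)→(2,-2,3)
translate: b→2 (≡-2 mod 4), so (2,-2,3)→(2,2,3)
reduced (well bottom): (2,2,3) with a≤c, −a<b≤a
well minimum = a = 2

2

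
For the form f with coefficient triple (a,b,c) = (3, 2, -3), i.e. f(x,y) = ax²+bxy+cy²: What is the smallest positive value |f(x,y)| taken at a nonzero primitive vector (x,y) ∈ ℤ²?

river: ρ → (-3,4,2)
river: ρ → (2,4,-3)
river: ρ → (-3,2,3)
river: ρ → (3,4,-2)
river: ρ → (-2,4,3)
river: ρ → (3,2,-3)
closes: descent 0, river 6
min |a| on river = 2

2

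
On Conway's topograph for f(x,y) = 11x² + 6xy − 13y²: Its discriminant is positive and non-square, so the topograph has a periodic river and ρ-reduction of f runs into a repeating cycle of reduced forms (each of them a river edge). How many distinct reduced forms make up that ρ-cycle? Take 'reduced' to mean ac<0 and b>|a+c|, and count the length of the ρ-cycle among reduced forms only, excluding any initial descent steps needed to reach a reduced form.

D = 608, ⌊√D⌋ = 24
river: ρ → (-13,20,4)
river: ρ → (4,20,-13)
river: ρ → (-13,6,11)
river: ρ → (11,16,-8)
river: ρ → (-8,16,11)
river: ρ → (11,6,-13)
ρ-cycle length = 6 (tail of 0 descent steps not counted)

6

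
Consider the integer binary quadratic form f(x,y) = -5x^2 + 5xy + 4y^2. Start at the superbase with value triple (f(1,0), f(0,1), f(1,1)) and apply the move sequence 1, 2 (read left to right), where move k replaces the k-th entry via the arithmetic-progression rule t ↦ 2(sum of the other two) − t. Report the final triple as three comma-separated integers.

start (-5,4,4) = (f(1,0),f(0,1),f(1,1))
replace slot 1: 2·(4+4) − (-5) = 21 → (21,4,4)
replace slot 2: 2·(21+4) − 4 = 46 → (21,46,4)

21,46,4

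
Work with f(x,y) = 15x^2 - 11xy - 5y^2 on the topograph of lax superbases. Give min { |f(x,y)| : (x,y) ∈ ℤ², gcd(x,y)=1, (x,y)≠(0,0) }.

descent: ρ → (-5,11,15)  [lands on river]
river: ρ → (15,19,-1)
river: ρ → (-1,19,15)
river: ρ → (15,11,-5)
river: ρ → (-5,19,3)
river: ρ → (3,17,-11)
river: ρ → (-11,5,9)
river: ρ → (9,13,-7)
river: ρ → (-7,15,7)
river: ρ → (7,13,-9)
river: ρ → (-9,5,11)
river: ρ → (11,17,-3)
river: ρ → (-3,19,5)
river: ρ → (5,11,-15)
river: ρ → (-15,19,1)
river: ρ → (1,19,-15)
river: ρ → (-15,11,5)
river: ρ → (5,19,-3)
river: ρ → (-3,17,11)
river: ρ → (11,5,-9)
river: ρ → (-9,13,7)
river: ρ → (7,15,-7)
river: ρ → (-7,13,9)
river: ρ → (9,5,-11)
river: ρ → (-11,17,3)
river: ρ → (3,19,-5)
closes: descent 1, river 26
min |a| on river = 1

1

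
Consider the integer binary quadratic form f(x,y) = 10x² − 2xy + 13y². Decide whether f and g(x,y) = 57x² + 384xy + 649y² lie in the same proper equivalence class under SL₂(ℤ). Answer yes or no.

D₁ = -516, D₂ = -516
f: reduced (well bottom): (10,-2,13) with a≤c, −a<b≤a
g: translate: b→42 (≡384 mod 114), so (57,384,649)→(57,42,10)
g: flip: (57,42,10)→(10,-42,57)
g: translate: b→-2 (≡-42 mod 20), so (10,-42,57)→(10,-2,13)
g: reduced (well bottom): (10,-2,13) with a≤c, −a<b≤a
reduced forms (10, -2, 13) vs (10, -2, 13) ⇒ equivalent

yes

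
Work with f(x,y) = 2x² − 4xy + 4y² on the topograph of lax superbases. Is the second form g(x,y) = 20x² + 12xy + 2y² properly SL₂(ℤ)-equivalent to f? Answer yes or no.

D₁ = -16, D₂ = -16
f: translate: b→0 (≡-4 mod 4), so (2,-4,4)→(2,0,2)
f: reduced (well bottom): (2,0,2) with a≤c, −a<b≤a
g: flip: (20,12,2)→(2,-12,20)
g: translate: b→0 (≡-12 mod 4), so (2,-12,20)→(2,0,2)
g: reduced (well bottom): (2,0,2) with a≤c, −a<b≤a
reduced forms (2, 0, 2) vs (2, 0, 2) ⇒ equivalent

yes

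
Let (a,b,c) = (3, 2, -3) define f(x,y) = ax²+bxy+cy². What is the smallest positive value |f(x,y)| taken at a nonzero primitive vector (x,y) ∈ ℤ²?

river: ρ → (-3,4,2)
river: ρ → (2,4,-3)
river: ρ → (-3,2,3)
river: ρ → (3,4,-2)
river: ρ → (-2,4,3)
river: ρ → (3,2,-3)
closes: descent 0, river 6
min |a| on river = 2

2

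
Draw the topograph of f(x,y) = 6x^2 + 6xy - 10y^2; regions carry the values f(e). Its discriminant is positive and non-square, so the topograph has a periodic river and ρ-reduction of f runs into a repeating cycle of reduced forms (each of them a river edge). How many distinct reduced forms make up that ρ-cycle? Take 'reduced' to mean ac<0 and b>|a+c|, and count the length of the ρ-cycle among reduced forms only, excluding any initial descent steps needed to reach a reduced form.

D = 276, ⌊√D⌋ = 16
river: ρ → (-10,14,2)
river: ρ → (2,14,-10)
river: ρ → (-10,6,6)
river: ρ → (6,6,-10)
ρ-cycle length = 4 (tail of 0 descent steps not counted)

4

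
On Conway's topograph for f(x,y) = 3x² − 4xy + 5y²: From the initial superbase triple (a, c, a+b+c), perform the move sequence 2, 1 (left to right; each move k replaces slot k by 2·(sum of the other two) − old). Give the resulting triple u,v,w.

start (3,5,4) = (f(1,0),f(0,1),f(1,1))
replace slot 2: 2·(3+4) − 5 = 9 → (3,9,4)
replace slot 1: 2·(9+4) − 3 = 23 → (23,9,4)

23,9,4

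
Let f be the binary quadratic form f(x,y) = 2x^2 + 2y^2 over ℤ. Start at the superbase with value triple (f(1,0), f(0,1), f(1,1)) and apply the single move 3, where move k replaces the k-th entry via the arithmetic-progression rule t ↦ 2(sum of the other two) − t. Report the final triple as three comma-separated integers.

start (2,2,4) = (f(1,0),f(0,1),f(1,1))
replace slot 3: 2·(2+2) − 4 = 4 → (2,2,4)

2,2,4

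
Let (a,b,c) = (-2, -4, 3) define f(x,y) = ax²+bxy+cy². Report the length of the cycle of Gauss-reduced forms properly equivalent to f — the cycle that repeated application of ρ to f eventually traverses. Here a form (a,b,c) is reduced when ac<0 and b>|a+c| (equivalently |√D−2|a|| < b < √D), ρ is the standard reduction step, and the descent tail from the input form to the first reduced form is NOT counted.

D = 40, ⌊√D⌋ = 6
descent: ρ → (3,4,-2)  [lands on river]
river: ρ → (-2,4,3)
river: ρ → (3,2,-3)
river: ρ → (-3,4,2)
river: ρ → (2,4,-3)
river: ρ → (-3,2,3)
ρ-cycle length = 6 (tail of 1 descent step not counted)

6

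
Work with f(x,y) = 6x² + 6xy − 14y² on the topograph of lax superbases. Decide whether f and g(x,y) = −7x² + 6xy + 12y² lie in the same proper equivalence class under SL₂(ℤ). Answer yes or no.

D₁ = 372, D₂ = 372
river cycle of f (length 2): (6, 18, -2), (-2, 18, 6)
river cycle of g (length 10): (12, 18, -1), (-1, 18, 12), (12, 6, -7), (-7, 8, 11), (11, 14, -4), (-4, 18, 3), (3, 18, -4), (-4, 14, 11), (11, 8, -7), (-7, 6, 12)
cycles differ ⇒ inequivalent

no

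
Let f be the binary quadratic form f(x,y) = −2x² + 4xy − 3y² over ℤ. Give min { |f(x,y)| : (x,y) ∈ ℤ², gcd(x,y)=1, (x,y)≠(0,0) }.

translate: b→0 (≡-4 mod 4), so (2,-4,3)→(2,0,1)
flip: (2,0,1)→(1,0,2)
reduced (well bottom): (1,0,2) with a≤c, −a<b≤a
well minimum |f| = |-1| = 1 (negative-definite)

1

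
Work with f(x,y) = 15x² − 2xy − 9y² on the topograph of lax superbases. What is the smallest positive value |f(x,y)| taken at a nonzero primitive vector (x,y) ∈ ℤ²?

descent: ρ → (-9,20,4)  [lands on river]
river: ρ → (4,20,-9)
river: ρ → (-9,16,8)
river: ρ → (8,16,-9)
closes: descent 1, river 4
min |a| on river = 4

4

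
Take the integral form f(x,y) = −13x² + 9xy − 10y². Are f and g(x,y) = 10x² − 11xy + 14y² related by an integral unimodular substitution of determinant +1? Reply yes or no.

D₁ = -439, D₂ = -439
f is negative-definite; reduce −f:
−f: flip: (13,-9,10)→(10,9,13)
−f: reduced (well bottom): (10,9,13) with a≤c, −a<b≤a
flip sign back: reduced form of f is (-10,-9,-13)
g: translate: b→9 (≡-11 mod 20), so (10,-11,14)→(10,9,13)
g: reduced (well bottom): (10,9,13) with a≤c, −a<b≤a
reduced forms (-10, -9, -13) vs (10, 9, 13) ⇒ inequivalent

no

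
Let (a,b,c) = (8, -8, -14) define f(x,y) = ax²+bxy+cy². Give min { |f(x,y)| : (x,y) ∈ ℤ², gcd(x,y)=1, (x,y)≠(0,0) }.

descent: ρ → (-14,8,8)  [lands on river]
river: ρ → (8,8,-14)
river: ρ → (-14,20,2)
river: ρ → (2,20,-14)
closes: descent 1, river 4
min |a| on river = 2

2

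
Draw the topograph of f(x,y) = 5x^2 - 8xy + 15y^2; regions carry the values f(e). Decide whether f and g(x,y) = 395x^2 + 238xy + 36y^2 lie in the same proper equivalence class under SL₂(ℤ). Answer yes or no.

D₁ = -236, D₂ = -236
f: translate: b→2 (≡-8 mod 10), so (5,-8,15)→(5,2,12)
f: reduced (well bottom): (5,2,12) with a≤c, −a<b≤a
g: flip: (395,238,36)→(36,-238,395)
g: translate: b→-22 (≡-238 mod 72), so (36,-238,395)→(36,-22,5)
g: flip: (36,-22,5)→(5,22,36)
g: translate: b→2 (≡22 mod 10), so (5,22,36)→(5,2,12)
g: reduced (well bottom): (5,2,12) with a≤c, −a<b≤a
reduced forms (5, 2, 12) vs (5, 2, 12) ⇒ equivalent

yes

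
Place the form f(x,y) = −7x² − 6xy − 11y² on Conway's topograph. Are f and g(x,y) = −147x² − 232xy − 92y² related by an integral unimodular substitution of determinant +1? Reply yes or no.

D₁ = -272, D₂ = -272
f is negative-definite; reduce −f:
−f: reduced (well bottom): (7,6,11) with a≤c, −a<b≤a
flip sign back: reduced form of f is (-7,-6,-11)
g is negative-definite; reduce −g:
−g: translate: b→-62 (≡232 mod 294), so (147,232,92)→(147,-62,7)
−g: flip: (147,-62,7)→(7,62,147)
−g: translate: b→6 (≡62 mod 14), so (7,62,147)→(7,6,11)
−g: reduced (well bottom): (7,6,11) with a≤c, −a<b≤a
flip sign back: reduced form of g is (-7,-6,-11)
reduced forms (-7, -6, -11) vs (-7, -6, -11) ⇒ equivalent

yes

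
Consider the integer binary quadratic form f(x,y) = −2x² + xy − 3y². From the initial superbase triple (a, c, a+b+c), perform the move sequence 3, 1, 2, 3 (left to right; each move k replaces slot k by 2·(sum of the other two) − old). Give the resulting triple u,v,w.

start (-2,-3,-4) = (f(1,0),f(0,1),f(1,1))
replace slot 3: 2·((-2)+(-3)) − (-4) = -6 → (-2,-3,-6)
replace slot 1: 2·((-3)+(-6)) − (-2) = -16 → (-16,-3,-6)
replace slot 2: 2·((-16)+(-6)) − (-3) = -41 → (-16,-41,-6)
replace slot 3: 2·((-16)+(-41)) − (-6) = -108 → (-16,-41,-108)

-16,-41,-108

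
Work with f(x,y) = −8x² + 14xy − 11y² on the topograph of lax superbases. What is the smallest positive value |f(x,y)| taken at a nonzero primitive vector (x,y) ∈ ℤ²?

translate: b→2 (≡-14 mod 16), so (8,-14,11)→(8,2,5)
flip: (8,2,5)→(5,-2,8)
reduced (well bottom): (5,-2,8) with a≤c, −a<b≤a
well minimum |f| = |-5| = 5 (negative-definite)

5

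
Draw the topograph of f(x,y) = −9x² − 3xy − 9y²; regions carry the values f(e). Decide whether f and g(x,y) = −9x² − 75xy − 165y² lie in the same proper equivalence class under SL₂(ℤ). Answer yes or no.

D₁ = -315, D₂ = -315
f is negative-definite; reduce −f:
−f: reduced (well bottom): (9,3,9) with a≤c, −a<b≤a
flip sign back: reduced form of f is (-9,-3,-9)
g is negative-definite; reduce −g:
−g: translate: b→3 (≡75 mod 18), so (9,75,165)→(9,3,9)
−g: reduced (well bottom): (9,3,9) with a≤c, −a<b≤a
flip sign back: reduced form of g is (-9,-3,-9)
reduced forms (-9, -3, -9) vs (-9, -3, -9) ⇒ equivalent

yes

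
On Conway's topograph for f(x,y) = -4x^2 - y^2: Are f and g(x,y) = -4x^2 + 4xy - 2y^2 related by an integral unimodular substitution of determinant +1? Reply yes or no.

D₁ = -16, D₂ = -16
f is negative-definite; reduce −f:
−f: flip: (4,0,1)→(1,0,4)
−f: reduced (well bottom): (1,0,4) with a≤c, −a<b≤a
flip sign back: reduced form of f is (-1,0,-4)
g is negative-definite; reduce −g:
−g: translate: b→4 (≡-4 mod 8), so (4,-4,2)→(4,4,2)
−g: flip: (4,4,2)→(2,-4,4)
−g: translate: b→0 (≡-4 mod 4), so (2,-4,4)→(2,0,2)
−g: reduced (well bottom): (2,0,2) with a≤c, −a<b≤a
flip sign back: reduced form of g is (-2,0,-2)
reduced forms (-1, 0, -4) vs (-2, 0, -2) ⇒ inequivalent

no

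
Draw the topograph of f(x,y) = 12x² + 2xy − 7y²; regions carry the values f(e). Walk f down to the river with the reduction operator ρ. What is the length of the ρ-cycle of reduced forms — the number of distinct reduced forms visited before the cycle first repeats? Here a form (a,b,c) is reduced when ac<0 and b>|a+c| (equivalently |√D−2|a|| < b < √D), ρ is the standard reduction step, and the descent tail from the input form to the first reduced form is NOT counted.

D = 340, ⌊√D⌋ = 18
descent: ρ → (-7,12,7)  [lands on river]
river: ρ → (7,16,-3)
river: ρ → (-3,14,12)
river: ρ → (12,10,-5)
river: ρ → (-5,10,12)
river: ρ → (12,14,-3)
river: ρ → (-3,16,7)
river: ρ → (7,12,-7)
river: ρ → (-7,16,3)
river: ρ → (3,14,-12)
river: ρ → (-12,10,5)
river: ρ → (5,10,-12)
river: ρ → (-12,14,3)
river: ρ → (3,16,-7)
ρ-cycle length = 14 (tail of 1 descent step not counted)

14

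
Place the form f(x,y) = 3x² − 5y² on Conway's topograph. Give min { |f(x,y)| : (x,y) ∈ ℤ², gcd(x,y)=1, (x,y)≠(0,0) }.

descent: ρ → (-5,0,3)
descent: ρ → (3,6,-2)  [lands on river]
river: ρ → (-2,6,3)
closes: descent 2, river 2
min |a| on river = 2

2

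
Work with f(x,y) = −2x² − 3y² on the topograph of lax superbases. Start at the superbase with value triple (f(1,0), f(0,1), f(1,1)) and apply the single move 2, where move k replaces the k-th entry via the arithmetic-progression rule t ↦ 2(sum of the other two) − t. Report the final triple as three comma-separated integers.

start (-2,-3,-5) = (f(1,0),f(0,1),f(1,1))
replace slot 2: 2·((-2)+(-5)) − (-3) = -11 → (-2,-11,-5)

-2,-11,-5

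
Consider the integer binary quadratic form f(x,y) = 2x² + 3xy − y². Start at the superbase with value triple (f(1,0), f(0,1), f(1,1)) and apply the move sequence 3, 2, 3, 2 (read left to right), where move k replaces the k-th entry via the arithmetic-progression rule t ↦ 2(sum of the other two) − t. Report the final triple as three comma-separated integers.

start (2,-1,4) = (f(1,0),f(0,1),f(1,1))
replace slot 3: 2·(2+(-1)) − 4 = -2 → (2,-1,-2)
replace slot 2: 2·(2+(-2)) − (-1) = 1 → (2,1,-2)
replace slot 3: 2·(2+1) − (-2) = 8 → (2,1,8)
replace slot 2: 2·(2+8) − 1 = 19 → (2,19,8)

2,19,8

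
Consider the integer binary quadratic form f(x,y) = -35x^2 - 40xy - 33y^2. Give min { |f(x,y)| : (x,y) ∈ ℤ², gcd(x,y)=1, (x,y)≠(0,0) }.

translate: b→-30 (≡40 mod 70), so (35,40,33)→(35,-30,28)
flip: (35,-30,28)→(28,30,35)
translate: b→-26 (≡30 mod 56), so (28,30,35)→(28,-26,33)
reduced (well bottom): (28,-26,33) with a≤c, −a<b≤a
well minimum |f| = |-28| = 28 (negative-definite)

28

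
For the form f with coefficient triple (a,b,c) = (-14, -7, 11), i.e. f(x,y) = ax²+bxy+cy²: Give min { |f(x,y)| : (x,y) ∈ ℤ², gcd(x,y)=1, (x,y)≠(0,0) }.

descent: ρ → (11,7,-14)  [lands on river]
river: ρ → (-14,21,4)
river: ρ → (4,19,-19)
river: ρ → (-19,19,4)
river: ρ → (4,21,-14)
river: ρ → (-14,7,11)
river: ρ → (11,15,-10)
river: ρ → (-10,25,1)
river: ρ → (1,25,-10)
river: ρ → (-10,15,11)
closes: descent 1, river 10
min |a| on river = 1

1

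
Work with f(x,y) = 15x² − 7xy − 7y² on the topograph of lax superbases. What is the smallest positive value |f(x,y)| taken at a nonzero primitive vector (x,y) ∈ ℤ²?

descent: ρ → (-7,21,1)  [lands on river]
river: ρ → (1,21,-7)
closes: descent 1, river 2
min |a| on river = 1

1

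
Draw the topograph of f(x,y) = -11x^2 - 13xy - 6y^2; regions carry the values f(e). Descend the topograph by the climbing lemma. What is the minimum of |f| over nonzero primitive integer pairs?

translate: b→-9 (≡13 mod 22), so (11,13,6)→(11,-9,4)
flip: (11,-9,4)→(4,9,11)
translate: b→1 (≡9 mod 8), so (4,9,11)→(4,1,6)
reduced (well bottom): (4,1,6) with a≤c, −a<b≤a
well minimum |f| = |-4| = 4 (negative-definite)

4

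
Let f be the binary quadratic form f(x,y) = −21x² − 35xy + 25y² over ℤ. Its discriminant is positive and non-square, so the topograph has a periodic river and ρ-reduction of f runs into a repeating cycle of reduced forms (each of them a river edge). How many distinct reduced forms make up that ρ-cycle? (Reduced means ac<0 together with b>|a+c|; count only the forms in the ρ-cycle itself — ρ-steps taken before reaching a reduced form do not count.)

D = 3325, ⌊√D⌋ = 57
descent: ρ → (25,35,-21)  [lands on river]
river: ρ → (-21,49,11)
river: ρ → (11,39,-41)
river: ρ → (-41,43,9)
river: ρ → (9,47,-31)
river: ρ → (-31,15,25)
ρ-cycle length = 6 (tail of 1 descent step not counted)

6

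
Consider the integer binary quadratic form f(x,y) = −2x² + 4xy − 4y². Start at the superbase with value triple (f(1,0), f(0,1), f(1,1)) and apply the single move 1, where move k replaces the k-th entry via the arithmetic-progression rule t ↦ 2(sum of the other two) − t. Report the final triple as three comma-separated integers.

start (-2,-4,-2) = (f(1,0),f(0,1),f(1,1))
replace slot 1: 2·((-4)+(-2)) − (-2) = -10 → (-10,-4,-2)

-10,-4,-2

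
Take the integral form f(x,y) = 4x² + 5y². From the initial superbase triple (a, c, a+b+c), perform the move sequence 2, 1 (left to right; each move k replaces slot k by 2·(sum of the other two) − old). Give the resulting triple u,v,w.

start (4,5,9) = (f(1,0),f(0,1),f(1,1))
replace slot 2: 2·(4+9) − 5 = 21 → (4,21,9)
replace slot 1: 2·(21+9) − 4 = 56 → (56,21,9)

56,21,9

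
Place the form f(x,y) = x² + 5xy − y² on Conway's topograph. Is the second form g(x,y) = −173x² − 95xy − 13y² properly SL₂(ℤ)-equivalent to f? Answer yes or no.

D₁ = 29, D₂ = 29
river cycle of f (length 2): (-1, 5, 1), (1, 5, -1)
river cycle of g (length 2): (-1, 5, 1), (1, 5, -1)
cycles coincide ⇒ equivalent

yes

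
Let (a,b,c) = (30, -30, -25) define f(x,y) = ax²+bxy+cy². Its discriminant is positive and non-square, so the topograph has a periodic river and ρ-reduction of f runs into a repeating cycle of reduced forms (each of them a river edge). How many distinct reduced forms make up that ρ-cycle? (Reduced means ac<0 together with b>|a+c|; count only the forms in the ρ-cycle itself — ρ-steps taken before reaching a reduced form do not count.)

D = 3900, ⌊√D⌋ = 62
descent: ρ → (-25,30,30)  [lands on river]
river: ρ → (30,30,-25)
river: ρ → (-25,20,35)
river: ρ → (35,50,-10)
river: ρ → (-10,50,35)
river: ρ → (35,20,-25)
ρ-cycle length = 6 (tail of 1 descent step not counted)

6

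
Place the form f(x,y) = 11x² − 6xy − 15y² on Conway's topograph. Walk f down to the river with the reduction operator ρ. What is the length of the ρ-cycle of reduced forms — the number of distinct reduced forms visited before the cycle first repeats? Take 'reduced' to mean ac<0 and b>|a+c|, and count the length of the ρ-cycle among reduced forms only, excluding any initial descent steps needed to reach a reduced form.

D = 696, ⌊√D⌋ = 26
descent: ρ → (-15,6,11)  [lands on river]
river: ρ → (11,16,-10)
river: ρ → (-10,24,3)
river: ρ → (3,24,-10)
river: ρ → (-10,16,11)
river: ρ → (11,6,-15)
river: ρ → (-15,24,2)
river: ρ → (2,24,-15)
ρ-cycle length = 8 (tail of 1 descent step not counted)

8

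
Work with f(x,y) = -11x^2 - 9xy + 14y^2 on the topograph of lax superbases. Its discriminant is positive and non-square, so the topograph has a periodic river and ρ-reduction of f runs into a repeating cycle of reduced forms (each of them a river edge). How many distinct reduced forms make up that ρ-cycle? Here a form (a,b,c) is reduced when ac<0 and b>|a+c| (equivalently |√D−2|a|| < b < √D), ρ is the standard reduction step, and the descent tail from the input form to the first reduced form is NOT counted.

D = 697, ⌊√D⌋ = 26
descent: ρ → (14,9,-11)  [lands on river]
river: ρ → (-11,13,12)
river: ρ → (12,11,-12)
river: ρ → (-12,13,11)
river: ρ → (11,9,-14)
river: ρ → (-14,19,6)
river: ρ → (6,17,-17)
river: ρ → (-17,17,6)
river: ρ → (6,19,-14)
river: ρ → (-14,9,11)
river: ρ → (11,13,-12)
river: ρ → (-12,11,12)
river: ρ → (12,13,-11)
river: ρ → (-11,9,14)
river: ρ → (14,19,-6)
river: ρ → (-6,17,17)
river: ρ → (17,17,-6)
river: ρ → (-6,19,14)
ρ-cycle length = 18 (tail of 1 descent step not counted)

18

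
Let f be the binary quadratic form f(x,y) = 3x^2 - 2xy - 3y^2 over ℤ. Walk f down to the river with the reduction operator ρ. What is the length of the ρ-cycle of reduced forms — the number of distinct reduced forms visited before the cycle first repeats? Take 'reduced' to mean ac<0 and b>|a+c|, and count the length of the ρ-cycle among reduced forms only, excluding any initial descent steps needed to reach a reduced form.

D = 40, ⌊√D⌋ = 6
descent: ρ → (-3,2,3)  [lands on river]
river: ρ → (3,4,-2)
river: ρ → (-2,4,3)
river: ρ → (3,2,-3)
river: ρ → (-3,4,2)
river: ρ → (2,4,-3)
ρ-cycle length = 6 (tail of 1 descent step not counted)

6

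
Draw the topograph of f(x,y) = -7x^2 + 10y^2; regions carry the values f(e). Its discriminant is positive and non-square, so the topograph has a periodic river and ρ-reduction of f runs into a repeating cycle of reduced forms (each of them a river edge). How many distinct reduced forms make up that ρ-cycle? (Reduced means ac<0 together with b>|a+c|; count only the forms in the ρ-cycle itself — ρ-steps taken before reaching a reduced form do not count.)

D = 280, ⌊√D⌋ = 16
descent: ρ → (10,0,-7)
descent: ρ → (-7,14,3)  [lands on river]
river: ρ → (3,16,-2)
river: ρ → (-2,16,3)
river: ρ → (3,14,-7)
ρ-cycle length = 4 (tail of 2 descent steps not counted)

4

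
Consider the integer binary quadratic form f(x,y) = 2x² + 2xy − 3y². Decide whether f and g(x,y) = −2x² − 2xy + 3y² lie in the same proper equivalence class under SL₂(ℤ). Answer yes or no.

D₁ = 28, D₂ = 28
river cycle of f (length 4): (-3, 4, 1), (1, 4, -3), (-3, 2, 2), (2, 2, -3)
river cycle of g (length 4): (3, 2, -2), (-2, 2, 3), (3, 4, -1), (-1, 4, 3)
cycles differ ⇒ inequivalent

no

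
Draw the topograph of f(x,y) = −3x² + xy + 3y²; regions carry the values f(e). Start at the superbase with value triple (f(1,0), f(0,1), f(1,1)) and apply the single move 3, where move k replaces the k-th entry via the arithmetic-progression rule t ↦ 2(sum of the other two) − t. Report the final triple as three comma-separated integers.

start (-3,3,1) = (f(1,0),f(0,1),f(1,1))
replace slot 3: 2·((-3)+3) − 1 = -1 → (-3,3,-1)

-3,3,-1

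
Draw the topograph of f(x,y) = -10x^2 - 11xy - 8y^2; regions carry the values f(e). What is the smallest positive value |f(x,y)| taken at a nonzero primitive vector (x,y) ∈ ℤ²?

translate: b→-9 (≡11 mod 20), so (10,11,8)→(10,-9,7)
flip: (10,-9,7)→(7,9,10)
translate: b→-5 (≡9 mod 14), so (7,9,10)→(7,-5,8)
reduced (well bottom): (7,-5,8) with a≤c, −a<b≤a
well minimum |f| = |-7| = 7 (negative-definite)

7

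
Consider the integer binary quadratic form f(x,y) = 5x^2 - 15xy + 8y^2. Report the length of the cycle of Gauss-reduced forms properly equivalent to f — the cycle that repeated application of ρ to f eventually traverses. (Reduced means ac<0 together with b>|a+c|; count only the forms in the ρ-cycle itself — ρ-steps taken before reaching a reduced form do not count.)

D = 65, ⌊√D⌋ = 8
descent: ρ → (8,-1,-2)
descent: ρ → (-2,5,5)  [lands on river]
river: ρ → (5,5,-2)
river: ρ → (-2,7,2)
river: ρ → (2,5,-5)
river: ρ → (-5,5,2)
river: ρ → (2,7,-2)
ρ-cycle length = 6 (tail of 2 descent steps not counted)

6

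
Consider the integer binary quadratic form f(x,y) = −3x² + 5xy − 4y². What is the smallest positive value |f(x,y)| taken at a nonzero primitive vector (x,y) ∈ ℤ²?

translate: b→1 (≡-5 mod 6), so (3,-5,4)→(3,1,2)
flip: (3,1,2)→(2,-1,3)
reduced (well bottom): (2,-1,3) with a≤c, −a<b≤a
well minimum |f| = |-2| = 2 (negative-definite)

2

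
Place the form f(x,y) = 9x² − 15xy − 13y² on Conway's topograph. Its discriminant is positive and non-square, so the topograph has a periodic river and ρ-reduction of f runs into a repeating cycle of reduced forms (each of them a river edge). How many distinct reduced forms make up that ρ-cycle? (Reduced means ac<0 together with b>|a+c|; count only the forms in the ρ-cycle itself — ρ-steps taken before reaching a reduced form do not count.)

D = 693, ⌊√D⌋ = 26
descent: ρ → (-13,15,9)  [lands on river]
river: ρ → (9,21,-7)
river: ρ → (-7,21,9)
river: ρ → (9,15,-13)
river: ρ → (-13,11,11)
river: ρ → (11,11,-13)
ρ-cycle length = 6 (tail of 1 descent step not counted)

6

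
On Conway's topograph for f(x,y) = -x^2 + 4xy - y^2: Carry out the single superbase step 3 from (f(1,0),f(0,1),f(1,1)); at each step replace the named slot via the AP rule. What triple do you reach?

start (-1,-1,2) = (f(1,0),f(0,1),f(1,1))
replace slot 3: 2·((-1)+(-1)) − 2 = -6 → (-1,-1,-6)

-1,-1,-6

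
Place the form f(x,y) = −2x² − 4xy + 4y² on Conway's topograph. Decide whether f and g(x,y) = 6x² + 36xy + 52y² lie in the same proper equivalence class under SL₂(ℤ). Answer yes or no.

D₁ = 48, D₂ = 48
river cycle of f (length 2): (4, 4, -2), (-2, 4, 4)
river cycle of g (length 2): (-2, 4, 4), (4, 4, -2)
cycles coincide ⇒ equivalent

yes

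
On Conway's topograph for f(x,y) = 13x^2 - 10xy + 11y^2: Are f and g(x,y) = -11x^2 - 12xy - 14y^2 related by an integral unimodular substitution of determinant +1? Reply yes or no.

D₁ = -472, D₂ = -472
f: flip: (13,-10,11)→(11,10,13)
f: reduced (well bottom): (11,10,13) with a≤c, −a<b≤a
g is negative-definite; reduce −g:
−g: translate: b→-10 (≡12 mod 22), so (11,12,14)→(11,-10,13)
−g: reduced (well bottom): (11,-10,13) with a≤c, −a<b≤a
flip sign back: reduced form of g is (-11,10,-13)
reduced forms (11, 10, 13) vs (-11, 10, -13) ⇒ inequivalent

no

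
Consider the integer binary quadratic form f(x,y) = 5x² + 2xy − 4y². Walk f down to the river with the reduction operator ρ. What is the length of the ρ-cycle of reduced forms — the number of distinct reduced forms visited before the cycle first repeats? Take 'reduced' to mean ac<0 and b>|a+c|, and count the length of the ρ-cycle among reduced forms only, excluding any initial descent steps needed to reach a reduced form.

D = 84, ⌊√D⌋ = 9
river: ρ → (-4,6,3)
river: ρ → (3,6,-4)
river: ρ → (-4,2,5)
river: ρ → (5,8,-1)
river: ρ → (-1,8,5)
river: ρ → (5,2,-4)
ρ-cycle length = 6 (tail of 0 descent steps not counted)

6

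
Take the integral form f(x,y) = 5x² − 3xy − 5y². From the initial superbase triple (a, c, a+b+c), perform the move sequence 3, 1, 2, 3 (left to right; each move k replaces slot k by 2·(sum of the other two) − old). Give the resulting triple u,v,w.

start (5,-5,-3) = (f(1,0),f(0,1),f(1,1))
replace slot 3: 2·(5+(-5)) − (-3) = 3 → (5,-5,3)
replace slot 1: 2·((-5)+3) − 5 = -9 → (-9,-5,3)
replace slot 2: 2·((-9)+3) − (-5) = -7 → (-9,-7,3)
replace slot 3: 2·((-9)+(-7)) − 3 = -35 → (-9,-7,-35)

-9,-7,-35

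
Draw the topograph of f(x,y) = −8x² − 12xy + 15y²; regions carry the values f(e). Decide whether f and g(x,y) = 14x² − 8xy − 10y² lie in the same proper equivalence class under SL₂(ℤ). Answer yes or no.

D₁ = 624, D₂ = 624
river cycle of f (length 4): (15, 12, -8), (-8, 20, 7), (7, 22, -5), (-5, 18, 15)
river cycle of g (length 6): (-10, 8, 14), (14, 20, -4), (-4, 20, 14), (14, 8, -10), (-10, 12, 12), (12, 12, -10)
cycles differ ⇒ inequivalent

no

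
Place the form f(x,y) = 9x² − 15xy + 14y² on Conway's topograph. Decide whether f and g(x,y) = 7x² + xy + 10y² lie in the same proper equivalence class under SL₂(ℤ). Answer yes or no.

D₁ = -279, D₂ = -279
f: translate: b→3 (≡-15 mod 18), so (9,-15,14)→(9,3,8)
f: flip: (9,3,8)→(8,-3,9)
f: reduced (well bottom): (8,-3,9) with a≤c, −a<b≤a
g: reduced (well bottom): (7,1,10) with a≤c, −a<b≤a
reduced forms (8, -3, 9) vs (7, 1, 10) ⇒ inequivalent

no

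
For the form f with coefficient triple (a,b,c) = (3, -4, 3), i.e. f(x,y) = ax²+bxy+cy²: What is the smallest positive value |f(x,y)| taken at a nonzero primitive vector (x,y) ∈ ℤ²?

translate: b→2 (≡-4 mod 6), so (3,-4,3)→(3,2,2)
flip: (3,2,2)→(2,-2,3)
translate: b→2 (≡-2 mod 4), so (2,-2,3)→(2,2,3)
reduced (well bottom): (2,2,3) with a≤c, −a<b≤a
well minimum = a = 2

2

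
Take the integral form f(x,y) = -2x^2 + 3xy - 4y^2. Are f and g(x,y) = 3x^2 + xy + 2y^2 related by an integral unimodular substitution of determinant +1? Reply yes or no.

D₁ = -23, D₂ = -23
f is negative-definite; reduce −f:
−f: translate: b→1 (≡-3 mod 4), so (2,-3,4)→(2,1,3)
−f: reduced (well bottom): (2,1,3) with a≤c, −a<b≤a
flip sign back: reduced form of f is (-2,-1,-3)
g: flip: (3,1,2)→(2,-1,3)
g: reduced (well bottom): (2,-1,3) with a≤c, −a<b≤a
reduced forms (-2, -1, -3) vs (2, -1, 3) ⇒ inequivalent

no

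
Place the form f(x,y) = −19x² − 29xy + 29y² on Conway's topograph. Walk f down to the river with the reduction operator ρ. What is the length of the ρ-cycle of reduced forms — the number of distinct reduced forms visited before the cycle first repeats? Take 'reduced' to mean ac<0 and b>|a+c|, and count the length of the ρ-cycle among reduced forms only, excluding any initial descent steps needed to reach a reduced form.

D = 3045, ⌊√D⌋ = 55
descent: ρ → (29,29,-19)  [lands on river]
river: ρ → (-19,47,11)
river: ρ → (11,41,-31)
river: ρ → (-31,21,21)
river: ρ → (21,21,-31)
river: ρ → (-31,41,11)
river: ρ → (11,47,-19)
river: ρ → (-19,29,29)
ρ-cycle length = 8 (tail of 1 descent step not counted)

8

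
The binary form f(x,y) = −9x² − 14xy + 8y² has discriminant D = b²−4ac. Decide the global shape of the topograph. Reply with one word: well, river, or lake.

D = b²−4ac = (-14)² − 4·(-9)·8 = 484
D = 22² is a perfect square ⇒ form factors over ℤ ⇒ lakes

lake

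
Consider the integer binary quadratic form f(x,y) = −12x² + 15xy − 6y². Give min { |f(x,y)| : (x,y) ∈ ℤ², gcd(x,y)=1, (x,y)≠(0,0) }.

translate: b→9 (≡-15 mod 24), so (12,-15,6)→(12,9,3)
flip: (12,9,3)→(3,-9,12)
translate: b→3 (≡-9 mod 6), so (3,-9,12)→(3,3,6)
reduced (well bottom): (3,3,6) with a≤c, −a<b≤a
well minimum |f| = |-3| = 3 (negative-definite)

3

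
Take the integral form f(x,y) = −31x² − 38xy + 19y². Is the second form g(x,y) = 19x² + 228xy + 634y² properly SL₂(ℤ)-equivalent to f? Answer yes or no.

D₁ = 3800, D₂ = 3800
river cycle of f (length 16): (19, 38, -31), (-31, 24, 26), (26, 28, -29), (-29, 30, 25), (25, 20, -34), (-34, 48, 11), (11, 40, -50), (-50, 60, 1), (1, 60, -50), (-50, 40, 11), … (6 more)
river cycle of g (length 16): (19, 38, -31), (-31, 24, 26), (26, 28, -29), (-29, 30, 25), (25, 20, -34), (-34, 48, 11), (11, 40, -50), (-50, 60, 1), (1, 60, -50), (-50, 40, 11), … (6 more)
cycles coincide ⇒ equivalent

yes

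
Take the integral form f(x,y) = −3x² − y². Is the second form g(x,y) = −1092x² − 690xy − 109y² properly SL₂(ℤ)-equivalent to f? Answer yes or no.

D₁ = -12, D₂ = -12
f is negative-definite; reduce −f:
−f: flip: (3,0,1)→(1,0,3)
−f: reduced (well bottom): (1,0,3) with a≤c, −a<b≤a
flip sign back: reduced form of f is (-1,0,-3)
g is negative-definite; reduce −g:
−g: flip: (1092,690,109)→(109,-690,1092)
−g: translate: b→-36 (≡-690 mod 218), so (109,-690,1092)→(109,-36,3)
−g: flip: (109,-36,3)→(3,36,109)
−g: translate: b→0 (≡36 mod 6), so (3,36,109)→(3,0,1)
−g: flip: (3,0,1)→(1,0,3)
−g: reduced (well bottom): (1,0,3) with a≤c, −a<b≤a
flip sign back: reduced form of g is (-1,0,-3)
reduced forms (-1, 0, -3) vs (-1, 0, -3) ⇒ equivalent

yes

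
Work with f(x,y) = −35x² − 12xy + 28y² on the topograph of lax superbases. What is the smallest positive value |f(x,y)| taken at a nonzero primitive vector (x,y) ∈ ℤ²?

descent: ρ → (28,12,-35)  [lands on river]
river: ρ → (-35,58,5)
river: ρ → (5,62,-11)
river: ρ → (-11,48,40)
river: ρ → (40,32,-19)
river: ρ → (-19,44,28)
closes: descent 1, river 6
min |a| on river = 5

5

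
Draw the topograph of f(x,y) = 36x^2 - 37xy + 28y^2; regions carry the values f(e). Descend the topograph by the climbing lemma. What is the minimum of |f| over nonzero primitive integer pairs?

translate: b→35 (≡-37 mod 72), so (36,-37,28)→(36,35,27)
flip: (36,35,27)→(27,-35,36)
translate: b→19 (≡-35 mod 54), so (27,-35,36)→(27,19,28)
reduced (well bottom): (27,19,28) with a≤c, −a<b≤a
well minimum = a = 27

27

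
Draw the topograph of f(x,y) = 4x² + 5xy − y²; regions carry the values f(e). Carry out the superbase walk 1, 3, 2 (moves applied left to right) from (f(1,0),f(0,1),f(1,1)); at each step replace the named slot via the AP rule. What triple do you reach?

start (4,-1,8) = (f(1,0),f(0,1),f(1,1))
replace slot 1: 2·((-1)+8) − 4 = 10 → (10,-1,8)
replace slot 3: 2·(10+(-1)) − 8 = 10 → (10,-1,10)
replace slot 2: 2·(10+10) − (-1) = 41 → (10,41,10)

10,41,10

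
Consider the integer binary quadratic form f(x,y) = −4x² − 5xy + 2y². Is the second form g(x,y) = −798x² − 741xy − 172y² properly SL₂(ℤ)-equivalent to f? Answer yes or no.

D₁ = 57, D₂ = 57
river cycle of f (length 6): (2, 5, -4), (-4, 3, 3), (3, 3, -4), (-4, 5, 2), (2, 7, -1), (-1, 7, 2)
river cycle of g (length 6): (-4, 3, 3), (3, 3, -4), (-4, 5, 2), (2, 7, -1), (-1, 7, 2), (2, 5, -4)
cycles coincide ⇒ equivalent

yes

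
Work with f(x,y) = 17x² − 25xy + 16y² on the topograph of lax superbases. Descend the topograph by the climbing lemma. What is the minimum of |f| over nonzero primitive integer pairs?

translate: b→9 (≡-25 mod 34), so (17,-25,16)→(17,9,8)
flip: (17,9,8)→(8,-9,17)
translate: b→7 (≡-9 mod 16), so (8,-9,17)→(8,7,16)
reduced (well bottom): (8,7,16) with a≤c, −a<b≤a
well minimum = a = 8

8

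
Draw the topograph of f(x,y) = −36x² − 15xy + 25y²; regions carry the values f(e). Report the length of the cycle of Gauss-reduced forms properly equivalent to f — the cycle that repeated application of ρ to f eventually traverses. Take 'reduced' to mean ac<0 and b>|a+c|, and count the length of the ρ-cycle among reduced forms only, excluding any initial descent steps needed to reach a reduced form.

D = 3825, ⌊√D⌋ = 61
descent: ρ → (25,15,-36)  [lands on river]
river: ρ → (-36,57,4)
river: ρ → (4,55,-50)
river: ρ → (-50,45,9)
river: ρ → (9,45,-50)
river: ρ → (-50,55,4)
river: ρ → (4,57,-36)
river: ρ → (-36,15,25)
river: ρ → (25,35,-26)
river: ρ → (-26,17,34)
river: ρ → (34,51,-9)
river: ρ → (-9,57,16)
river: ρ → (16,39,-36)
river: ρ → (-36,33,19)
river: ρ → (19,43,-26)
river: ρ → (-26,61,1)
river: ρ → (1,61,-26)
river: ρ → (-26,43,19)
river: ρ → (19,33,-36)
river: ρ → (-36,39,16)
river: ρ → (16,57,-9)
river: ρ → (-9,51,34)
river: ρ → (34,17,-26)
river: ρ → (-26,35,25)
ρ-cycle length = 24 (tail of 1 descent step not counted)

24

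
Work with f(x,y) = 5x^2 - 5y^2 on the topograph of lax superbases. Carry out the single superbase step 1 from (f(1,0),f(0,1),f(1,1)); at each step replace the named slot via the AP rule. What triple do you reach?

start (5,-5,0) = (f(1,0),f(0,1),f(1,1))
replace slot 1: 2·((-5)+0) − 5 = -15 → (-15,-5,0)

-15,-5,0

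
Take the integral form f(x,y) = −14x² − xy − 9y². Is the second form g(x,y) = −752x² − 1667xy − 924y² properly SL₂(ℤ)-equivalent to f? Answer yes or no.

D₁ = -503, D₂ = -503
f is negative-definite; reduce −f:
−f: flip: (14,1,9)→(9,-1,14)
−f: reduced (well bottom): (9,-1,14) with a≤c, −a<b≤a
flip sign back: reduced form of f is (-9,1,-14)
g is negative-definite; reduce −g:
−g: translate: b→163 (≡1667 mod 1504), so (752,1667,924)→(752,163,9)
−g: flip: (752,163,9)→(9,-163,752)
−g: translate: b→-1 (≡-163 mod 18), so (9,-163,752)→(9,-1,14)
−g: reduced (well bottom): (9,-1,14) with a≤c, −a<b≤a
flip sign back: reduced form of g is (-9,1,-14)
reduced forms (-9, 1, -14) vs (-9, 1, -14) ⇒ equivalent

yes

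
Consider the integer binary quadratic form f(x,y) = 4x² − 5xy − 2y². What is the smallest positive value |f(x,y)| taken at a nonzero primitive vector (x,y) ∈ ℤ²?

descent: ρ → (-2,5,4)  [lands on river]
river: ρ → (4,3,-3)
river: ρ → (-3,3,4)
river: ρ → (4,5,-2)
river: ρ → (-2,7,1)
river: ρ → (1,7,-2)
closes: descent 1, river 6
min |a| on river = 1

1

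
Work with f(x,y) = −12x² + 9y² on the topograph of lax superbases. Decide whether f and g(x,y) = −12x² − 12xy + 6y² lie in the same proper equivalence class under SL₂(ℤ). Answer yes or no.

D₁ = 432, D₂ = 432
river cycle of f (length 2): (9, 18, -3), (-3, 18, 9)
river cycle of g (length 2): (6, 12, -12), (-12, 12, 6)
cycles differ ⇒ inequivalent

no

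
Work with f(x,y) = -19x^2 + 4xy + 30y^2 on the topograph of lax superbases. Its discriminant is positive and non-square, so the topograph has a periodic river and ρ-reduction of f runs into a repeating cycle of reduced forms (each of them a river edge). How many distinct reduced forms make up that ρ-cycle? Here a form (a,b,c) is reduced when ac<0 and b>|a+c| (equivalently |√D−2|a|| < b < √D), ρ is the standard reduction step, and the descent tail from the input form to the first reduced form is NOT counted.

D = 2296, ⌊√D⌋ = 47
descent: ρ → (30,-4,-19)
descent: ρ → (-19,42,7)  [lands on river]
river: ρ → (7,42,-19)
river: ρ → (-19,34,15)
river: ρ → (15,26,-27)
river: ρ → (-27,28,14)
river: ρ → (14,28,-27)
river: ρ → (-27,26,15)
river: ρ → (15,34,-19)
ρ-cycle length = 8 (tail of 2 descent steps not counted)

8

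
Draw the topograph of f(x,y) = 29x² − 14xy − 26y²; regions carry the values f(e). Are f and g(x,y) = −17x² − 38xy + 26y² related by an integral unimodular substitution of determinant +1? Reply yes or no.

D₁ = 3212, D₂ = 3212
river cycle of f (length 14): (-26, 14, 29), (29, 44, -11), (-11, 44, 29), (29, 14, -26), (-26, 38, 17), (17, 30, -34), (-34, 38, 13), (13, 40, -31), (-31, 22, 22), (22, 22, -31), … (4 more)
river cycle of g (length 14): (26, 38, -17), (-17, 30, 34), (34, 38, -13), (-13, 40, 31), (31, 22, -22), (-22, 22, 31), (31, 40, -13), (-13, 38, 34), (34, 30, -17), (-17, 38, 26), … (4 more)
cycles differ ⇒ inequivalent

no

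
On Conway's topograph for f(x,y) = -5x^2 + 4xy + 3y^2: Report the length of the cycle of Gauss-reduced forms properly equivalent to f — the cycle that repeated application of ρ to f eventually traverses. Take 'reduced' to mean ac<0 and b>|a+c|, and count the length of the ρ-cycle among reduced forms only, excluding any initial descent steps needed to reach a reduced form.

D = 76, ⌊√D⌋ = 8
river: ρ → (3,8,-1)
river: ρ → (-1,8,3)
river: ρ → (3,4,-5)
river: ρ → (-5,6,2)
river: ρ → (2,6,-5)
river: ρ → (-5,4,3)
ρ-cycle length = 6 (tail of 0 descent steps not counted)

6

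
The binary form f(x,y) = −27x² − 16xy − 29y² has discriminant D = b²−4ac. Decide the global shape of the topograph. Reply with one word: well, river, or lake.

D = b²−4ac = (-16)² − 4·(-27)·(-29) = -2876
D < 0 ⇒ definite ⇒ every region one sign ⇒ single well

well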